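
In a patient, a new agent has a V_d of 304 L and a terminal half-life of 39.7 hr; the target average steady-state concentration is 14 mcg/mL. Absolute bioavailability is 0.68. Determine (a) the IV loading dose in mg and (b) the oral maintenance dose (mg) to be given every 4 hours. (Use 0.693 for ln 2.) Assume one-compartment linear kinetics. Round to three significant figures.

(a) 4260 mg; (b) 437 mg

LD = Vd × C = 304.0 × 14 = 4256 mg
CL = 0.693 × Vd / t½ = 0.693 × 304.0 / 39.7 = 5.307 L/h
D = CL × Css × τ / F = 5.307 × 14 × 4 / 0.68 = 437.0 mg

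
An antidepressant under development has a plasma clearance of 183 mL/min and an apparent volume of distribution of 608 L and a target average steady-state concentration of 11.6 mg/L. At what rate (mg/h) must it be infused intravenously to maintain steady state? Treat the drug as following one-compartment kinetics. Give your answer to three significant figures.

CL = 183 mL/min = 183 × 0.06 = 10.98 L/h
Rate = CL × Css = 10.98 × 11.6 = 127.4 mg/h

127 mg/h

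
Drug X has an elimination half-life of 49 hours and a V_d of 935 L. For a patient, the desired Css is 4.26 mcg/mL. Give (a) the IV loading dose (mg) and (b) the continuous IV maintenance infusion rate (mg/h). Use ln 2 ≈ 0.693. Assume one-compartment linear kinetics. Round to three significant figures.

(a) 3980 mg; (b) 56.3 mg/h

LD = Vd × C = 935.0 × 4.26 = 3983 mg
CL = 0.693 × Vd / t½ = 0.693 × 935.0 / 49 = 13.22 L/h
Infusion rate = CL × Css = 13.22 × 4.26 = 56.32 mg/h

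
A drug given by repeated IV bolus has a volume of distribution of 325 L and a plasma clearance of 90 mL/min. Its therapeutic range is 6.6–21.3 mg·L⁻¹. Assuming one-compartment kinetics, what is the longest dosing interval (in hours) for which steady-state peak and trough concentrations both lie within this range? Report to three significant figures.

70.5 h

Convert clearance: 90 mL/min × 60 min/h ÷ 1000 mL/L = 5.400 L/h
k = CL / Vd = 5.400 / 325.0 = 0.01662 h⁻¹
Between IV bolus doses, concentration decays as C = C₀·e^(−kτ), so C_peak/C_trough = e^(kτ).
τ_max = ln(C_peak/C_trough) / k = ln(21.3/6.6) / 0.01662 = 1.172 / 0.01662 = 70.52 h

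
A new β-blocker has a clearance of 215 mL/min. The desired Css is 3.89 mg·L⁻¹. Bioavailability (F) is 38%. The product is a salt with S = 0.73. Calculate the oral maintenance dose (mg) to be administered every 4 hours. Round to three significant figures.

724 mg

Convert clearance: 215 mL/min × 60 min/h ÷ 1000 mL/L = 12.90 L/h
D = CL × Css × τ / F / S = 12.90 × 3.89 × 4 / 0.38 / 0.73 = 723.6 mg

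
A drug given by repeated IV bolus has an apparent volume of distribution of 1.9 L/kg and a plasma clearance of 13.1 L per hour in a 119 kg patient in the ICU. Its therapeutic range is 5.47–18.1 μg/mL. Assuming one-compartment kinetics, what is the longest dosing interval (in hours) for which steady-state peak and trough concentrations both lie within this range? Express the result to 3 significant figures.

20.7 h

Total Vd = 1.9 × 119 = 226.1 L
k = CL / Vd = 13.10 / 226.1 = 0.05794 h⁻¹
Between IV bolus doses, concentration decays as C = C₀·e^(−kτ), so C_peak/C_trough = e^(kτ).
τ_max = ln(C_peak/C_trough) / k = ln(18.1/5.47) / 0.05794 = 1.197 / 0.05794 = 20.66 h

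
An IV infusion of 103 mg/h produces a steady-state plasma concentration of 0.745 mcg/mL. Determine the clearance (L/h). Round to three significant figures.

At steady state, infusion rate = CL × Css, so CL = rate / Css.
CL = 103 / 0.745 = 138.3 L/h

138 L/h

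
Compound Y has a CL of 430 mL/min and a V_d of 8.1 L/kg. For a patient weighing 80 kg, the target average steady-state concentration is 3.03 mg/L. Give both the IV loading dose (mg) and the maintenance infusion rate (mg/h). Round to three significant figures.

Total Vd = 8.1 × 80 = 648.0 L
LD = Vd · C_target = 648.0 × 3.03 = 1963 mg
CL = 430 mL/min × 60/1000 = 25.80 L/h
Maintenance: replace elimination → rate = CL × Css = 25.80 × 3.03 = 78.17 mg/h

(a) 1960 mg; (b) 78.2 mg/h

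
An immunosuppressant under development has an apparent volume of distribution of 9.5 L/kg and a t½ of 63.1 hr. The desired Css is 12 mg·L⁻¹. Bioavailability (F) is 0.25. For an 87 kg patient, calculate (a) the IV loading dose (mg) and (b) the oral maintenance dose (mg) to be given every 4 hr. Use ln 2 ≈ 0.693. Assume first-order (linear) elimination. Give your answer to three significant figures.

(a) 9920 mg; (b) 1740 mg

Total Vd = 9.5 × 87 = 826.5 L
LD = Vd × C = 826.5 × 12 = 9918 mg
CL = 0.693 × Vd / t½ = 0.693 × 826.5 / 63.1 = 9.077 L/h
D = CL × Css × τ / F = 9.077 × 12 × 4 / 0.25 = 1743 mg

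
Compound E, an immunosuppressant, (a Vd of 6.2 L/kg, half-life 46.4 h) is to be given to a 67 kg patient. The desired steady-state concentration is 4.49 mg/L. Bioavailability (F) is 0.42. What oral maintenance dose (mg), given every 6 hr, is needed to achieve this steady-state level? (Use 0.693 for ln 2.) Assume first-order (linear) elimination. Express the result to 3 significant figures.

398 mg

Vd(total) = 67 kg × 6.2 L/kg = 415.4 L
CL = 0.693 × Vd / t½ = 0.693 × 415.4 / 46.4 = 6.204 L/h
D = CL × Css × τ / F = 6.204 × 4.49 × 6 / 0.42 = 397.9 mg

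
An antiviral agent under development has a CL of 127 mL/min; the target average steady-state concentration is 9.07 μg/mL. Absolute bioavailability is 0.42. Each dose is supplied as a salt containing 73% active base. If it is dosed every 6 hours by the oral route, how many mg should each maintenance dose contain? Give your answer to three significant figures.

1350 mg

CL = 127 mL/min = 127 × 0.06 = 7.620 L/h
At steady state, dose per interval replaces the amount cleared in that interval: F·S·D/τ = CL·Css.
D = CL × Css × τ / F / S = 7.620 × 9.07 × 6 / 0.42 / 0.73 = 1353 mg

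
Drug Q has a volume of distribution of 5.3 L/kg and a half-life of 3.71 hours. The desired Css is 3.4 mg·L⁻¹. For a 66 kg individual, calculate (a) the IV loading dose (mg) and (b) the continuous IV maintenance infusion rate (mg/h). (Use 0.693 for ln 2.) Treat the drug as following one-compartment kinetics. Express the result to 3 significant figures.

(a) 1190 mg; (b) 222 mg/h

Total Vd = 5.3 × 66 = 349.8 L
LD = Vd × C = 349.8 × 3.4 = 1189 mg
CL = 0.693 × Vd / t½ = 0.693 × 349.8 / 3.71 = 65.34 L/h
Infusion rate = CL × Css = 65.34 × 3.4 = 222.2 mg/h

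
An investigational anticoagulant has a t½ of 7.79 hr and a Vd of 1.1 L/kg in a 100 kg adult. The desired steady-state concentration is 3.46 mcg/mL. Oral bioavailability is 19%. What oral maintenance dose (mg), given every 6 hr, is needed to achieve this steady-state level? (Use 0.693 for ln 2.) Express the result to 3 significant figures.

Total Vd = 1.1 × 100 = 110.0 L
CL = 0.693 × Vd / t½ = 0.693 × 110.0 / 7.79 = 9.786 L/h
D = CL × Css × τ / F = 9.786 × 3.46 × 6 / 0.19 = 1069 mg

1070 mg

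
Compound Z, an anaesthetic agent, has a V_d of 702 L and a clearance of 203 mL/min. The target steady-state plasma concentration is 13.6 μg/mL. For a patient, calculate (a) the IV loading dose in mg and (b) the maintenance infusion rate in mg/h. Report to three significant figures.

Loading dose = Vd × C = 702.0 × 13.6 = 9547 mg
Convert clearance: 203 mL/min × 60 min/h ÷ 1000 mL/L = 12.18 L/h
Maintenance infusion rate = CL × Css = 12.18 × 13.6 = 165.6 mg/h

(a) 9550 mg; (b) 166 mg/h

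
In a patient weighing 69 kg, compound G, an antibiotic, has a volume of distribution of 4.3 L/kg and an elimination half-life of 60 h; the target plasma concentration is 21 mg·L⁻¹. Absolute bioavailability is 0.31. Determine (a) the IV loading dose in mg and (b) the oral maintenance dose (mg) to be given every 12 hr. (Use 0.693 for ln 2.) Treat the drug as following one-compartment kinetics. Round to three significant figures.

Vd = 4.3 L/kg × 69 kg = 296.7 L
LD = Vd × C = 296.7 × 21 = 6231 mg
CL = 0.693 × Vd / t½ = 0.693 × 296.7 / 60 = 3.427 L/h
D = CL × Css × τ / F = 3.427 × 21 × 12 / 0.31 = 2786 mg

(a) 6230 mg; (b) 2790 mg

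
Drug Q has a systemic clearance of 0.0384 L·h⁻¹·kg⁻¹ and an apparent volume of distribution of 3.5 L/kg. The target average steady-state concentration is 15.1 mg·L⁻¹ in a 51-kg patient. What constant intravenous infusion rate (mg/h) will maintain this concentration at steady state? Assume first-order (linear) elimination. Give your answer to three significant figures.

29.6 mg/h

CL = 0.0384 L·h⁻¹·kg⁻¹ × 51 kg = 1.958 L/h
Infusion rate = CL · Css = 1.958 L/h × 15.1 mg/L = 29.57 mg/h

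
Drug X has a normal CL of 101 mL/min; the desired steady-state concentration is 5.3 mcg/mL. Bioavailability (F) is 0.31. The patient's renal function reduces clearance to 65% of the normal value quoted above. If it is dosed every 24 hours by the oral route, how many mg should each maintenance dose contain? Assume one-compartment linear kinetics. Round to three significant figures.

CL = 101 mL/min × 60/1000 = 6.060 L/h
Patient clearance = 0.65 × 6.060 = 3.939 L/h
D = CL × Css × τ / F = 3.939 × 5.3 × 24 / 0.31 = 1616 mg

1620 mg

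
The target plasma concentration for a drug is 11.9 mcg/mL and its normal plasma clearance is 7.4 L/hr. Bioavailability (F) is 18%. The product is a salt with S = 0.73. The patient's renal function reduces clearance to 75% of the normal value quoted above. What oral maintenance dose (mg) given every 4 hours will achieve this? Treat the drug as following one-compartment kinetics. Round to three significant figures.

2010 mg

Patient clearance = 0.75 × 7.400 = 5.550 L/h
At steady state, dose per interval replaces the amount cleared in that interval: F·S·D/τ = CL·Css.
D = CL × Css × τ / F / S = 5.550 × 11.9 × 4 / 0.18 / 0.73 = 2011 mg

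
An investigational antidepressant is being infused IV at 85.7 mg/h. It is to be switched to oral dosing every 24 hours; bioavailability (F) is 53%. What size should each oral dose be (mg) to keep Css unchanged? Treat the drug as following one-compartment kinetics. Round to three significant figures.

3880 mg

To maintain the same Css, the systemic dosing rate must be unchanged: F·D/τ = infusion rate.
D = rate × τ / F = 85.7 × 24 / 0.53 = 3881 mg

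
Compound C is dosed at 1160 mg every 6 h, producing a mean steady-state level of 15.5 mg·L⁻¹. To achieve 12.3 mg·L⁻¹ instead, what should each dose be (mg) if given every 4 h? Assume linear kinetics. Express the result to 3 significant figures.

For first-order elimination, Css ∝ F·D/(CL·τ); F and CL are unchanged, so Css ∝ D/τ.
D₂ = D₁ × (Css,target / Css,current) × (τ₂/τ₁) = 1160 × (12.3/15.5) × (4/6) = 613.7 mg

614 mg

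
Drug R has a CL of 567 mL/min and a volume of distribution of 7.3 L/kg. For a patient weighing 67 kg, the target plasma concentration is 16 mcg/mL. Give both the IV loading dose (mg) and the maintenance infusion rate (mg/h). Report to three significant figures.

(a) 7830 mg; (b) 544 mg/h

Vd(total) = 67 kg × 7.3 L/kg = 489.1 L
Loading dose = Vd × C = 489.1 × 16 = 7826 mg
CL = 567 mL/min × 60/1000 = 34.02 L/h
Infusion rate = 34.02 L/h × 16 mg/L = 544.3 mg/h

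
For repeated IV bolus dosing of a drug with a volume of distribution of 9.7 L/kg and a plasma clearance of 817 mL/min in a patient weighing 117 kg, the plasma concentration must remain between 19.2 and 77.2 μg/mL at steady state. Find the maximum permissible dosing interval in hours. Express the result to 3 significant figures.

32.2 h

Total Vd = 9.7 × 117 = 1135 L
CL = 817 mL/min × 60/1000 = 49.02 L/h
k = CL / Vd = 49.02 / 1135 = 0.04319 h⁻¹
Between IV bolus doses, concentration decays as C = C₀·e^(−kτ), so C_peak/C_trough = e^(kτ).
τ_max = ln(C_peak/C_trough) / k = ln(77.2/19.2) / 0.04319 = 1.391 / 0.04319 = 32.21 h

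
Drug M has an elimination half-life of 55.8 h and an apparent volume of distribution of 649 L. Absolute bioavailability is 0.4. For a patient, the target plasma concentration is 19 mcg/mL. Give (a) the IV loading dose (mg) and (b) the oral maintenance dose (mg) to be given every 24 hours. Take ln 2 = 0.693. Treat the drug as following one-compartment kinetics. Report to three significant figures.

(a) 12300 mg; (b) 9190 mg

LD = Vd × C = 649.0 × 19 = 12330 mg
CL = 0.693 × Vd / t½ = 0.693 × 649.0 / 55.8 = 8.060 L/h
D = CL × Css × τ / F = 8.060 × 19 × 24 / 0.4 = 9188 mg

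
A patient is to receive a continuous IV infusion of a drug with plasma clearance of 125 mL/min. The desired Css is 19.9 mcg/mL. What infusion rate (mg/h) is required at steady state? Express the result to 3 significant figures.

Convert clearance: 125 mL/min × 60 min/h ÷ 1000 mL/L = 7.500 L/h
R₀ = 7.500 × 19.9 = 149.3 mg/h

149 mg/h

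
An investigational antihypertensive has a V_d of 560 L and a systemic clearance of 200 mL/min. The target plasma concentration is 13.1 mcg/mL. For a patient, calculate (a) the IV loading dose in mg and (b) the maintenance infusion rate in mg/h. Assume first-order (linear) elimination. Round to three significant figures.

(a) 7340 mg; (b) 157 mg/h

Loading dose = Vd × C = 560.0 × 13.1 = 7336 mg
CL = 200 mL/min = 200 × 0.06 = 12.00 L/h
Infusion rate = 12.00 L/h × 13.1 mg/L = 157.2 mg/h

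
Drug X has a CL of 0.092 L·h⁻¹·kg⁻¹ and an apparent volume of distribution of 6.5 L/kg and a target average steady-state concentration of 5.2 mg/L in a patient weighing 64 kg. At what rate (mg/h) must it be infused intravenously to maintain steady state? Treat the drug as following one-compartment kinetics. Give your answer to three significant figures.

30.6 mg/h

CL = 0.092 L·h⁻¹·kg⁻¹ × 64 kg = 5.888 L/h
At steady state, infusion rate equals elimination rate: rate in = CL × Css.
Rate = CL × Css = 5.888 × 5.2 = 30.62 mg/h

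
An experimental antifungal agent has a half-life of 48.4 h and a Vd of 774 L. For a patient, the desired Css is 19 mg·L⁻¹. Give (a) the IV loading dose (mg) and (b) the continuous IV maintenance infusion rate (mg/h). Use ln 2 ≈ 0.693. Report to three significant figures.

LD = Vd × C = 774.0 × 19 = 14710 mg
CL = 0.693 × Vd / t½ = 0.693 × 774.0 / 48.4 = 11.08 L/h
Infusion rate = CL × Css = 11.08 × 19 = 210.5 mg/h

(a) 14700 mg; (b) 211 mg/h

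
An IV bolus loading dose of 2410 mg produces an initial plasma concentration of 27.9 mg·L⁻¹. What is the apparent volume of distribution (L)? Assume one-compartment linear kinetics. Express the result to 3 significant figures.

Immediately after an IV bolus, C₀ = Dose / Vd, so Vd = Dose / C₀.
Vd = 2410 / 27.9 = 86.38 L

86.4 L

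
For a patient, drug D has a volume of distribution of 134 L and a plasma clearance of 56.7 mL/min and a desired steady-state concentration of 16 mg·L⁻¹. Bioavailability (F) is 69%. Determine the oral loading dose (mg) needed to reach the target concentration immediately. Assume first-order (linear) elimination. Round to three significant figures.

The loading dose fills Vd to the target concentration.
LD = Vd × C / F = 134.0 × 16.00 / 0.69 = 3107 mg

3110 mg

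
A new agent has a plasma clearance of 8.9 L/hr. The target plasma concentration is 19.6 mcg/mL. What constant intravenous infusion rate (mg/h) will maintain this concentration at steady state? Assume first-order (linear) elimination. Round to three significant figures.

Rate = CL × Css = 8.900 × 19.6 = 174.4 mg/h

174 mg/h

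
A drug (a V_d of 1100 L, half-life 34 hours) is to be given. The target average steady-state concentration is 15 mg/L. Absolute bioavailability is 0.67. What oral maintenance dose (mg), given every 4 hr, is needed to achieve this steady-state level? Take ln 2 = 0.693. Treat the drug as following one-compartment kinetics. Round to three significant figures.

2010 mg

k = 0.693/34 = 0.02038 h⁻¹, so CL = k·Vd = 0.02038 × 1100 = 22.42 L/h
D = CL × Css × τ / F = 22.42 × 15 × 4 / 0.67 = 2008 mg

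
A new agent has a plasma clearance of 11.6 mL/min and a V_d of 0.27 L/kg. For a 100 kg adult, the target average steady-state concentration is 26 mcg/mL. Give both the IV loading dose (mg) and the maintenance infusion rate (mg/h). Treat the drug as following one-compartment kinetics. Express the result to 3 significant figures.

Vd = 0.27 L/kg × 100 kg = 27.00 L
LD = Vd · C_target = 27.00 × 26 = 702.0 mg
Convert clearance: 11.6 mL/min × 60 min/h ÷ 1000 mL/L = 0.6960 L/h
Maintenance infusion rate = CL × Css = 0.6960 × 26 = 18.10 mg/h

(a) 702 mg; (b) 18.1 mg/h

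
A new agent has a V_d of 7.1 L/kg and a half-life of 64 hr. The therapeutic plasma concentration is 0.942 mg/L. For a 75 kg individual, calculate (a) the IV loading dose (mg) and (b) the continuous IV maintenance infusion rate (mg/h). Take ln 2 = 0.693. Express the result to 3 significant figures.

Vd = 7.1 L/kg × 75 kg = 532.5 L
LD = Vd × C = 532.5 × 0.942 = 501.6 mg
CL = 0.693 × Vd / t½ = 0.693 × 532.5 / 64 = 5.766 L/h
Infusion rate = CL × Css = 5.766 × 0.942 = 5.432 mg/h

(a) 502 mg; (b) 5.43 mg/h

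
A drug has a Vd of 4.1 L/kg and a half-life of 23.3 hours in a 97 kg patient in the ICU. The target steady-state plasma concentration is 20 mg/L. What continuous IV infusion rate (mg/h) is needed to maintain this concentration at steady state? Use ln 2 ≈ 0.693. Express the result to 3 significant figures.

237 mg/h

Vd(total) = 97 kg × 4.1 L/kg = 397.7 L
k = 0.693/23.3 = 0.02974 h⁻¹, so CL = k·Vd = 0.02974 × 397.7 = 11.83 L/h
Infusion rate = CL × Css = 11.83 × 20 = 236.6 mg/h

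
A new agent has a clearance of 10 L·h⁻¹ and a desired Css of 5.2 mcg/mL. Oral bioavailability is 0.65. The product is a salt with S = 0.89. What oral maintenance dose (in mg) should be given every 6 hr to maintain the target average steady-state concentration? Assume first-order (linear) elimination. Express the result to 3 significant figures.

539 mg

At steady state, dose per interval replaces the amount cleared in that interval: F·S·D/τ = CL·Css.
D = CL × Css × τ / F / S = 10.00 × 5.2 × 6 / 0.65 / 0.89 = 539.3 mg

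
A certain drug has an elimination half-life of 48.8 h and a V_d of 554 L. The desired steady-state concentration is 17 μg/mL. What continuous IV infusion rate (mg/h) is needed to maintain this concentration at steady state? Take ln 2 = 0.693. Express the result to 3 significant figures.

k = 0.693/48.8 = 0.01420 h⁻¹, so CL = k·Vd = 0.01420 × 554.0 = 7.867 L/h
Infusion rate = CL × Css = 7.867 × 17 = 133.7 mg/h

134 mg/h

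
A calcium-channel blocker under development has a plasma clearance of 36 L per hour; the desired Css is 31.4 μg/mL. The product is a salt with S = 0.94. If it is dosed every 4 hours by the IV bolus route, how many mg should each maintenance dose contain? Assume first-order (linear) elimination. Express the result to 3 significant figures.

D = CL × Css × τ / S = 36.00 × 31.4 × 4 / 0.94 = 4810 mg

4810 mg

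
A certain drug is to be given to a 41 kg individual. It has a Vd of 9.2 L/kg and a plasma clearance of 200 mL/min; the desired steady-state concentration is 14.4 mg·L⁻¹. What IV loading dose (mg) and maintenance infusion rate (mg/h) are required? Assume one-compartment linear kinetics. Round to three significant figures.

(a) 5430 mg; (b) 173 mg/h

Vd = 9.2 L/kg × 41 kg = 377.2 L
Loading dose = Vd × C = 377.2 × 14.4 = 5432 mg
CL = 200 mL/min × 60/1000 = 12.00 L/h
Infusion rate = 12.00 L/h × 14.4 mg/L = 172.8 mg/h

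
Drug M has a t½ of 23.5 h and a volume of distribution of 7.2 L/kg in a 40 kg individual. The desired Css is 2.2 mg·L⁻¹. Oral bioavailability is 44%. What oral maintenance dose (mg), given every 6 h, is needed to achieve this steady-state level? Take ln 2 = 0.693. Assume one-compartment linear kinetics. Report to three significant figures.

255 mg

Vd(total) = 40 kg × 7.2 L/kg = 288.0 L
CL = ln 2 · Vd / t½ = 0.693 × 288.0 / 23.5 = 8.493 L/h
D = CL × Css × τ / F = 8.493 × 2.2 × 6 / 0.44 = 254.8 mg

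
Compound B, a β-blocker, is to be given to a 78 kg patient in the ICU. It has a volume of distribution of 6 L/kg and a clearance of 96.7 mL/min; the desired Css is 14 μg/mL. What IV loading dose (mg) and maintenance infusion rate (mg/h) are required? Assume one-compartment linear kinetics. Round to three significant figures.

(a) 6550 mg; (b) 81.2 mg/h

Vd(total) = 78 kg × 6 L/kg = 468.0 L
LD = Vd · C_target = 468.0 × 14 = 6552 mg
CL = 96.7 mL/min × 60/1000 = 5.802 L/h
Maintenance: replace elimination → rate = CL × Css = 5.802 × 14 = 81.23 mg/h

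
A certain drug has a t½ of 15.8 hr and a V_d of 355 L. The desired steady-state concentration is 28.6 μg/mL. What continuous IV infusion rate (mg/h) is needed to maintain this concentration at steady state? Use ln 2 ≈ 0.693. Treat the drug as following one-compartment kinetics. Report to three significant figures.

CL = 0.693 × Vd / t½ = 0.693 × 355.0 / 15.8 = 15.57 L/h
Infusion rate = CL × Css = 15.57 × 28.6 = 445.3 mg/h

445 mg/h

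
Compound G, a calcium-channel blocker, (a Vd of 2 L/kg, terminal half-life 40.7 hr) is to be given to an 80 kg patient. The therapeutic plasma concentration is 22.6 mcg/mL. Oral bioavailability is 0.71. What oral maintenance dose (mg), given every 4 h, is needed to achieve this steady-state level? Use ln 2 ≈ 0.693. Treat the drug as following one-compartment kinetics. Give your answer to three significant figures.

Vd(total) = 80 kg × 2 L/kg = 160.0 L
k = 0.693/40.7 = 0.01703 h⁻¹, so CL = k·Vd = 0.01703 × 160.0 = 2.725 L/h
D = CL × Css × τ / F = 2.725 × 22.6 × 4 / 0.71 = 347.0 mg

347 mg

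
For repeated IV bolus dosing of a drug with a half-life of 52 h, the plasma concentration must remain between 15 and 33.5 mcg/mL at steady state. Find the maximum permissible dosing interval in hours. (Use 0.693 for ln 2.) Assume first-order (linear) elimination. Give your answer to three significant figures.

k = 0.693 / t½ = 0.693 / 52 = 0.01333 h⁻¹
Between IV bolus doses, concentration decays as C = C₀·e^(−kτ), so C_peak/C_trough = e^(kτ).
τ_max = ln(C_peak/C_trough) / k = ln(33.5/15) / 0.01333 = 0.8035 / 0.01333 = 60.28 h

60.3 h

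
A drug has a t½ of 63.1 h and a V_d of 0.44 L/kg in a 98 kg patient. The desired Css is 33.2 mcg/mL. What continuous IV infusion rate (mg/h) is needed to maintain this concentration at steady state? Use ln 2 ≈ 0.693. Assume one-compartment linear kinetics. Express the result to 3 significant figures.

15.7 mg/h

Vd = 0.44 L/kg × 98 kg = 43.12 L
CL = 0.693 × Vd / t½ = 0.693 × 43.12 / 63.1 = 0.4736 L/h
Infusion rate = CL × Css = 0.4736 × 33.2 = 15.72 mg/h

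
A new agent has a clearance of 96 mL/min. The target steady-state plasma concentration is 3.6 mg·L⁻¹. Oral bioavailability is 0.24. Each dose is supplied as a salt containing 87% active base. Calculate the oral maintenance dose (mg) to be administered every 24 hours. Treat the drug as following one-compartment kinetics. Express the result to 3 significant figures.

CL = 96 mL/min = 96 × 0.06 = 5.760 L/h
At steady state, dose per interval replaces the amount cleared in that interval: F·S·D/τ = CL·Css.
D = CL × Css × τ / F / S = 5.760 × 3.6 × 24 / 0.24 / 0.87 = 2383 mg

2380 mg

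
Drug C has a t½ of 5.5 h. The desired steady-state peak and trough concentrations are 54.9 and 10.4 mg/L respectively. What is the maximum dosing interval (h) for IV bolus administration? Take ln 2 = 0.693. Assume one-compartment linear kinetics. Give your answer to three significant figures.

k = 0.693 / t½ = 0.693 / 5.5 = 0.1260 h⁻¹
Between IV bolus doses, concentration decays as C = C₀·e^(−kτ), so C_peak/C_trough = e^(kτ).
τ_max = ln(C_peak/C_trough) / k = ln(54.9/10.4) / 0.1260 = 1.664 / 0.1260 = 13.21 h

13.2 h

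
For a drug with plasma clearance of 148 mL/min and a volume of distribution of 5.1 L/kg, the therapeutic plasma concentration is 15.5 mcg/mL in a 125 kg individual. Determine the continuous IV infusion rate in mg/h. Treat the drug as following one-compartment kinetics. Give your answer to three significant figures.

CL = 148 mL/min = 148 × 0.06 = 8.880 L/h
Rate = CL × Css = 8.880 × 15.5 = 137.6 mg/h

138 mg/h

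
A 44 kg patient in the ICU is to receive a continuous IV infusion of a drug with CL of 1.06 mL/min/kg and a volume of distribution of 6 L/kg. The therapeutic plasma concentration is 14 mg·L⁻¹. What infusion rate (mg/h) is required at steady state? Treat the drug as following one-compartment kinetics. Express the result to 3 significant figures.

39.2 mg/h

CL = 1.06 mL/min/kg × 44 kg = 46.64 mL/min = 46.64 × 60/1000 = 2.798 L/h
At steady state, infusion rate equals elimination rate: rate in = CL × Css.
Rate = CL × Css = 2.798 × 14 = 39.17 mg/h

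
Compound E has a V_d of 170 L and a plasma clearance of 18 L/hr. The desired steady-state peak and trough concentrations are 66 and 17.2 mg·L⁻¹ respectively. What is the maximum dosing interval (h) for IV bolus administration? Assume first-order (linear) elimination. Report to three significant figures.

12.7 h

k = CL / Vd = 18.00 / 170.0 = 0.1059 h⁻¹
Between IV bolus doses, concentration decays as C = C₀·e^(−kτ), so C_peak/C_trough = e^(kτ).
τ_max = ln(C_peak/C_trough) / k = ln(66/17.2) / 0.1059 = 1.345 / 0.1059 = 12.70 h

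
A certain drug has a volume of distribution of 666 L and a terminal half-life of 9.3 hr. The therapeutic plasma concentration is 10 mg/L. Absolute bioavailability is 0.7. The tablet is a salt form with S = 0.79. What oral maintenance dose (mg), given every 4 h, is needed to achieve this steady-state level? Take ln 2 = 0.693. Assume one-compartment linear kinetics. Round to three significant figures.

k = 0.693/9.3 = 0.07452 h⁻¹, so CL = k·Vd = 0.07452 × 666.0 = 49.63 L/h
D = CL × Css × τ / F / S = 49.63 × 10 × 4 / 0.7 / 0.79 = 3590 mg

3590 mg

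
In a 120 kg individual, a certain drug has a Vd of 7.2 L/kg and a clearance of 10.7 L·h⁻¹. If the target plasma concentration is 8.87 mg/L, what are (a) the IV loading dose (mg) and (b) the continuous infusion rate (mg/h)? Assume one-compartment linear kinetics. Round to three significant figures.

Vd = 7.2 L/kg × 120 kg = 864.0 L
LD = Vd · C_target = 864.0 × 8.87 = 7664 mg
Maintenance infusion rate = CL × Css = 10.70 × 8.87 = 94.91 mg/h

(a) 7660 mg; (b) 94.9 mg/h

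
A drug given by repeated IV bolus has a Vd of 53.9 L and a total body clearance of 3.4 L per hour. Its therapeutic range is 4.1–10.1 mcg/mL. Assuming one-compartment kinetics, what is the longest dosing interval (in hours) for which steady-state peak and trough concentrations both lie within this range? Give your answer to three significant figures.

14.3 h

k = CL / Vd = 3.400 / 53.90 = 0.06308 h⁻¹
Between IV bolus doses, concentration decays as C = C₀·e^(−kτ), so C_peak/C_trough = e^(kτ).
τ_max = ln(C_peak/C_trough) / k = ln(10.1/4.1) / 0.06308 = 0.9015 / 0.06308 = 14.29 h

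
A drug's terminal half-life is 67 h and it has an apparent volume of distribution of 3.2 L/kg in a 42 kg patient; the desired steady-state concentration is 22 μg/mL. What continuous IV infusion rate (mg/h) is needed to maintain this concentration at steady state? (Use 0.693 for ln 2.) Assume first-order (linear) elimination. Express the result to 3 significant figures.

Vd = 3.2 L/kg × 42 kg = 134.4 L
CL = 0.693 × Vd / t½ = 0.693 × 134.4 / 67 = 1.390 L/h
Infusion rate = CL × Css = 1.390 × 22 = 30.58 mg/h

30.6 mg/h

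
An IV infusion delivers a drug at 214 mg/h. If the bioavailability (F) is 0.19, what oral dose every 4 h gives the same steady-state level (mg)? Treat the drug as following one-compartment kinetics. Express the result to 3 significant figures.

To maintain the same Css, the systemic dosing rate must be unchanged: F·D/τ = infusion rate.
D = rate × τ / F = 214 × 4 / 0.19 = 4505 mg

4510 mg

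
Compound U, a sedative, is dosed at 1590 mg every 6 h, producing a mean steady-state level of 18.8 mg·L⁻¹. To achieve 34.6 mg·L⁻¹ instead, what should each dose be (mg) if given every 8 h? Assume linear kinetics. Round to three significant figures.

3900 mg

For first-order elimination, Css ∝ F·D/(CL·τ); F and CL are unchanged, so Css ∝ D/τ.
D₂ = D₁ × (Css,target / Css,current) × (τ₂/τ₁) = 1590 × (34.6/18.8) × (8/6) = 3902 mg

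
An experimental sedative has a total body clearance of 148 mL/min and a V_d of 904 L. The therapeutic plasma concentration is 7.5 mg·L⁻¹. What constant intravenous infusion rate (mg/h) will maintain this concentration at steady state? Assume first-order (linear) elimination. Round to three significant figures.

66.6 mg/h

CL = 148 mL/min × 60/1000 = 8.880 L/h
R₀ = 8.880 × 7.5 = 66.60 mg/h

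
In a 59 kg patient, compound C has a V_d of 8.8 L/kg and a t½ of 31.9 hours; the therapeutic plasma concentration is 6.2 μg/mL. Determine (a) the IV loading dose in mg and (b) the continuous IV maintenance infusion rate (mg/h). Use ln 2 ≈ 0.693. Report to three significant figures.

Vd = 8.8 L/kg × 59 kg = 519.2 L
LD = Vd × C = 519.2 × 6.2 = 3219 mg
CL = 0.693 × Vd / t½ = 0.693 × 519.2 / 31.9 = 11.28 L/h
Infusion rate = CL × Css = 11.28 × 6.2 = 69.94 mg/h

(a) 3220 mg; (b) 69.9 mg/h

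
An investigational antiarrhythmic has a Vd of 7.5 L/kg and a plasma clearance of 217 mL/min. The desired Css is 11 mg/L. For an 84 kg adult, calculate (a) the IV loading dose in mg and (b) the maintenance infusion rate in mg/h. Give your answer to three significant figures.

(a) 6930 mg; (b) 143 mg/h

Vd(total) = 84 kg × 7.5 L/kg = 630.0 L
LD = Vd · C_target = 630.0 × 11 = 6930 mg
Convert clearance: 217 mL/min × 60 min/h ÷ 1000 mL/L = 13.02 L/h
Maintenance infusion rate = CL × Css = 13.02 × 11 = 143.2 mg/h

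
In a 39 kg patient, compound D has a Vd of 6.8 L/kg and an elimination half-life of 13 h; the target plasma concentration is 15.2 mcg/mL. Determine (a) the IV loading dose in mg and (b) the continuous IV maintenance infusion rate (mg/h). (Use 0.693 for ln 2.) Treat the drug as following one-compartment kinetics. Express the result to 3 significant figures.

Vd(total) = 39 kg × 6.8 L/kg = 265.2 L
LD = Vd × C = 265.2 × 15.2 = 4031 mg
CL = 0.693 × Vd / t½ = 0.693 × 265.2 / 13 = 14.14 L/h
Infusion rate = CL × Css = 14.14 × 15.2 = 214.9 mg/h

(a) 4030 mg; (b) 215 mg/h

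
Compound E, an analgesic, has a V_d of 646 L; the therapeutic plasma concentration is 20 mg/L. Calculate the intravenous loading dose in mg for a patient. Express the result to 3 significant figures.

12900 mg

LD = Vd × C = 646.0 × 20.00 = 12920 mg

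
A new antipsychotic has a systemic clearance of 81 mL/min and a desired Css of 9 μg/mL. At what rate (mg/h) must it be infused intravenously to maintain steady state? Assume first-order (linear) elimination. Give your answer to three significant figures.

43.7 mg/h

CL = 81 mL/min × 60/1000 = 4.860 L/h
At steady state, infusion rate equals elimination rate: rate in = CL × Css.
R₀ = 4.860 × 9 = 43.74 mg/h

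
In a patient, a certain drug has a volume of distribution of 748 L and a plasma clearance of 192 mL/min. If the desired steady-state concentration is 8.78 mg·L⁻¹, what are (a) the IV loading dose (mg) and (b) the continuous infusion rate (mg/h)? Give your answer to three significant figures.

Loading dose = Vd × C = 748.0 × 8.78 = 6567 mg
CL = 192 mL/min = 192 × 0.06 = 11.52 L/h
Maintenance infusion rate = CL × Css = 11.52 × 8.78 = 101.1 mg/h

(a) 6570 mg; (b) 101 mg/h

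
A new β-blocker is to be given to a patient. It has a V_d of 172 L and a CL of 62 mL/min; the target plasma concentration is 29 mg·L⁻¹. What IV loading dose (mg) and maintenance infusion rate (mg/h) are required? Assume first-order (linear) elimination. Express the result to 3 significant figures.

LD = Vd · C_target = 172.0 × 29 = 4988 mg
CL = 62 mL/min = 62 × 0.06 = 3.720 L/h
Maintenance: replace elimination → rate = CL × Css = 3.720 × 29 = 107.9 mg/h

(a) 4990 mg; (b) 108 mg/h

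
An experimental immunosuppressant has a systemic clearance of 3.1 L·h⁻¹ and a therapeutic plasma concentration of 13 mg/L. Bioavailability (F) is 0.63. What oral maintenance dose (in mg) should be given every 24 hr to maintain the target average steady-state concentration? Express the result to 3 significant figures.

At steady state, dose per interval replaces the amount cleared in that interval: F·D/τ = CL·Css.
D = CL × Css × τ / F = 3.100 × 13 × 24 / 0.63 = 1535 mg

1540 mg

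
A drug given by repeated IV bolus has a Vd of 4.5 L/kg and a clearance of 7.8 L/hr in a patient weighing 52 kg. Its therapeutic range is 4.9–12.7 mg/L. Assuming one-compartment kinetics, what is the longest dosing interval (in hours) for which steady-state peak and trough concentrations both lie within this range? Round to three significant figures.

Vd = 4.5 L/kg × 52 kg = 234.0 L
k = CL / Vd = 7.800 / 234.0 = 0.03333 h⁻¹
Between IV bolus doses, concentration decays as C = C₀·e^(−kτ), so C_peak/C_trough = e^(kτ).
τ_max = ln(C_peak/C_trough) / k = ln(12.7/4.9) / 0.03333 = 0.9524 / 0.03333 = 28.57 h

28.6 h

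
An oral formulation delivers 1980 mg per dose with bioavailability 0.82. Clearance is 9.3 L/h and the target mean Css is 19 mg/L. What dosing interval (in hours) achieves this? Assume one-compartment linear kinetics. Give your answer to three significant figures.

F·D/τ = CL·Css → τ = F·D / (CL·Css).
τ = 0.82 × 1980 / (9.3 × 19) = 9.188 h

9.19 h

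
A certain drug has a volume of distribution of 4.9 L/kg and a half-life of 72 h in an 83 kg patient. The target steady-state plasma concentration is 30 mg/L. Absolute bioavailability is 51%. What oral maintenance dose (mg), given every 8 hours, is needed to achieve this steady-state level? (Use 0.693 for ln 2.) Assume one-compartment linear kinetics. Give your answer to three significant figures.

Vd = 4.9 L/kg × 83 kg = 406.7 L
k = 0.693/72 = 0.009625 h⁻¹, so CL = k·Vd = 0.009625 × 406.7 = 3.914 L/h
D = CL × Css × τ / F = 3.914 × 30 × 8 / 0.51 = 1842 mg

1840 mg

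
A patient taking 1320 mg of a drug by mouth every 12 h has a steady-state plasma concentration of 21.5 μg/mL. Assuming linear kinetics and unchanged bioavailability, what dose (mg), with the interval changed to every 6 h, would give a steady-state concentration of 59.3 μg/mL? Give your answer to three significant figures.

For first-order elimination, Css ∝ F·D/(CL·τ); F and CL are unchanged, so Css ∝ D/τ.
D₂ = D₁ × (Css,target / Css,current) × (τ₂/τ₁) = 1320 × (59.3/21.5) × (6/12) = 1820 mg

1820 mg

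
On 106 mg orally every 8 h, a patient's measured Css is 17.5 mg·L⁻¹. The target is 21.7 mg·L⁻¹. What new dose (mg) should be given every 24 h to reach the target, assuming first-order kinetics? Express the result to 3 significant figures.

394 mg

For first-order elimination, Css ∝ F·D/(CL·τ); F and CL are unchanged, so Css ∝ D/τ.
D₂ = D₁ × (Css,target / Css,current) × (τ₂/τ₁) = 106 × (21.7/17.5) × (24/8) = 394.3 mg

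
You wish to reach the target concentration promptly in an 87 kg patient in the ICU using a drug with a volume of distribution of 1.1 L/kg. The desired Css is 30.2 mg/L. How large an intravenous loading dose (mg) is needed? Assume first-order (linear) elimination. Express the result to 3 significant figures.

Total Vd = 1.1 × 87 = 95.70 L
LD = Vd × C = 95.70 × 30.20 = 2890 mg

2890 mg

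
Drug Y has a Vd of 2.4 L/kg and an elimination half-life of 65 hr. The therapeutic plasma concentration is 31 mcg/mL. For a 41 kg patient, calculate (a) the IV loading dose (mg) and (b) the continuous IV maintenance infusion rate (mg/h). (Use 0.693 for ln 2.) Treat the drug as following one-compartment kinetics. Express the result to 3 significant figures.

Vd = 2.4 L/kg × 41 kg = 98.40 L
LD = Vd × C = 98.40 × 31 = 3050 mg
CL = 0.693 × Vd / t½ = 0.693 × 98.40 / 65 = 1.049 L/h
Infusion rate = CL × Css = 1.049 × 31 = 32.52 mg/h

(a) 3050 mg; (b) 32.5 mg/h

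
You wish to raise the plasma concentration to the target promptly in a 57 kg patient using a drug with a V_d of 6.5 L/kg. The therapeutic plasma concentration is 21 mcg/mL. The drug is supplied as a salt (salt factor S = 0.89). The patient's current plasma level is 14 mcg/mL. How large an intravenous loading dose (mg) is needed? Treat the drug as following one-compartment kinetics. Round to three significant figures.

Total Vd = 6.5 × 57 = 370.5 L
Concentration deficit ΔC = 21 − 14 = 7.000 mg/L
LD = Vd × ΔC / S = 370.5 × 7.000 / 0.89 = 2914 mg

2910 mg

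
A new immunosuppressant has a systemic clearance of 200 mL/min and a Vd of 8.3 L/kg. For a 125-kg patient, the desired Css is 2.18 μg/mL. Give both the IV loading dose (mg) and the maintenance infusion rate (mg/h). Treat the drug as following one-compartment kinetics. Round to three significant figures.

Vd(total) = 125 kg × 8.3 L/kg = 1038 L
LD = Vd · C_target = 1038 × 2.18 = 2263 mg
CL = 200 mL/min × 60/1000 = 12.00 L/h
Maintenance: replace elimination → rate = CL × Css = 12.00 × 2.18 = 26.16 mg/h

(a) 2260 mg; (b) 26.2 mg/h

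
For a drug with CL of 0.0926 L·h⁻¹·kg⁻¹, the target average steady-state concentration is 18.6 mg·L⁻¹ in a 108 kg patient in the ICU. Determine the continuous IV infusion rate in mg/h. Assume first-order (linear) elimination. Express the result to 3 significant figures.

CL = 0.0926 L·h⁻¹·kg⁻¹ × 108 kg = 10.00 L/h
At steady state, infusion rate equals elimination rate: rate in = CL × Css.
R₀ = 10.00 × 18.6 = 186.0 mg/h

186 mg/h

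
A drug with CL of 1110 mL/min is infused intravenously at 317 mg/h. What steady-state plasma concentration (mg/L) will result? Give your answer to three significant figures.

4.76 mg/L

CL = 1110 mL/min = 1110 × 0.06 = 66.60 L/h
Css = rate / CL = 317 / 66.60 = 4.760 mg/L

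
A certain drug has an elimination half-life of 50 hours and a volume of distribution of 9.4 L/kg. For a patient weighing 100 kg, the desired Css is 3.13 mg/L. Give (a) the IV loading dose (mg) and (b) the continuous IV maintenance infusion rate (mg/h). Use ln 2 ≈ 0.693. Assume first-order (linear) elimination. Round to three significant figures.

(a) 2940 mg; (b) 40.8 mg/h

Vd(total) = 100 kg × 9.4 L/kg = 940.0 L
LD = Vd × C = 940.0 × 3.13 = 2942 mg
CL = 0.693 × Vd / t½ = 0.693 × 940.0 / 50 = 13.03 L/h
Infusion rate = CL × Css = 13.03 × 3.13 = 40.78 mg/h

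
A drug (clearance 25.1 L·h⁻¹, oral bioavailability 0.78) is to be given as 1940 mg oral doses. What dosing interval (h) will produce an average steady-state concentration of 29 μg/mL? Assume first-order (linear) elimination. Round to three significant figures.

2.08 h

F·D/τ = CL·Css → τ = F·D / (CL·Css).
τ = 0.78 × 1940 / (25.1 × 29) = 2.079 h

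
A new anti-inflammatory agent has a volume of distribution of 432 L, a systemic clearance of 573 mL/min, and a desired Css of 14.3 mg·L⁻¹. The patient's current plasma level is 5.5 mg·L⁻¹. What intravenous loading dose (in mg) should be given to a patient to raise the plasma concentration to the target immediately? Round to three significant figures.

3800 mg

Concentration deficit ΔC = 14.3 − 5.5 = 8.800 mg/L
LD = Vd × ΔC = 432.0 × 8.800 = 3802 mg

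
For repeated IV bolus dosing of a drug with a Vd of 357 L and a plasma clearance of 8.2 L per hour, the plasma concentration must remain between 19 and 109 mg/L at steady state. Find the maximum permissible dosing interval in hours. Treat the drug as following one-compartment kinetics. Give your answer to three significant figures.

k = CL / Vd = 8.200 / 357.0 = 0.02297 h⁻¹
Between IV bolus doses, concentration decays as C = C₀·e^(−kτ), so C_peak/C_trough = e^(kτ).
τ_max = ln(C_peak/C_trough) / k = ln(109/19) / 0.02297 = 1.747 / 0.02297 = 76.06 h

76.1 h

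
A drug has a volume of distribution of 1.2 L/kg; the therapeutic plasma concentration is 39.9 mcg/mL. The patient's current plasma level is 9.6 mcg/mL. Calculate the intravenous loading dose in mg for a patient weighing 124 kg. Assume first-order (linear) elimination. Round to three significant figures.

4510 mg

Vd = 1.2 L/kg × 124 kg = 148.8 L
Concentration deficit ΔC = 39.9 − 9.6 = 30.30 mg/L
LD = Vd × ΔC = 148.8 × 30.30 = 4509 mg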